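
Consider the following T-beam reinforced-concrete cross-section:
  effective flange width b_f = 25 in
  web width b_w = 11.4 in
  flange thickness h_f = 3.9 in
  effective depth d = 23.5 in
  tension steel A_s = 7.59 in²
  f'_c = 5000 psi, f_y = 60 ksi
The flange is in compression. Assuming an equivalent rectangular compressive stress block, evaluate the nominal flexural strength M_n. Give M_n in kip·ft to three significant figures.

Tension: T = A_s f_y = 7.59 × 60 = 455.4 kips.
Try a within the flange: a = T/(0.85 f'_c b_f) = 455.4/(0.85 × 5 × 25) = 4.286 in.
a = 4.286 > h_f = 3.9 in: the block extends into the web. Split into flange-overhang and web parts.
C_f = 0.85 f'_c (b_f − b_w) h_f = 0.85 × 5 × (25 − 11.4) × 3.9 = 225.4 kips.
Remaining web compression depth: a_w = (T − C_f)/(0.85 f'_c b_w) = (455.4 − 225.4)/(0.85 × 5 × 11.4) = 4.747 in.
M_n = C_f(d − h_f/2) + (T − C_f)(d − a_w/2) = 225.4 × (23.5 − 1.95) + 230 × (23.5 − 2.3735) = 4857.4 + 4859.1 = 9716.5 kip·in.
M_n = 9716.5/12 = 809.71 kip·ft.

M_n ≈ 810 kip·ft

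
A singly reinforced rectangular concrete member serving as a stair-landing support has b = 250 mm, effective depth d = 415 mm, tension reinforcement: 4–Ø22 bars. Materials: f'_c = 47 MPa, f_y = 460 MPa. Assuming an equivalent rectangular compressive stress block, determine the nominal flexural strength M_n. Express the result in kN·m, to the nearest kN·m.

A_s = 4 × 380 = 1520 mm².
T = A_s f_y = 1520 × 460 = 699200 N = 699.2 kN.
From C = T: a = T/(0.85 f'_c b) = 699200/(0.85 × 47 × 250) = 70.01 mm.
M_n = T(d − a/2) = 699.2 kN × (415 − 35.005) mm = 265.69 kN·m.

M_n ≈ 266 kN·m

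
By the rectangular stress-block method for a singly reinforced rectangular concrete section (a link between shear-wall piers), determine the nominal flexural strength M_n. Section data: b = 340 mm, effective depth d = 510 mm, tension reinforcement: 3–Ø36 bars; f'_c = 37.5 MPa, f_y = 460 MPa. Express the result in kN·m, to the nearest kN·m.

M_n ≈ 625 kN·m

A_s = 3 × 1018 = 3054 mm².
T = A_s f_y = 3054 × 460 = 1404840 N = 1404.84 kN.
From C = T: a = T/(0.85 f'_c b) = 1404840/(0.85 × 37.5 × 340) = 129.63 mm.
M_n = T(d − a/2) = 1404.84 kN × (510 − 64.815) mm = 625.41 kN·m.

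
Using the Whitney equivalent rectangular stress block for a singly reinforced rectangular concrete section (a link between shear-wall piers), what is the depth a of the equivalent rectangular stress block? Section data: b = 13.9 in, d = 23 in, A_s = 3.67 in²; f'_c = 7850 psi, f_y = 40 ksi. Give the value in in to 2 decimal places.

a ≈ 1.58 in

T = A_s f_y = 3.67 × 40 = 146.8 kips.
a = T/(0.85 f'_c b) = 146.8/(0.85 × 7.85 × 13.9) = 1.58 in.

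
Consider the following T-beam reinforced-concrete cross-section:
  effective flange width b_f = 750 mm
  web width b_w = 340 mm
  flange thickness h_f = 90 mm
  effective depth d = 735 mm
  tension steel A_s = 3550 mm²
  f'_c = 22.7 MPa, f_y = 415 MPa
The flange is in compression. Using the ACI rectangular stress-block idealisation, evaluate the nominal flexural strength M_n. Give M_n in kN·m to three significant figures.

M_n ≈ 1010 kN·m

Tension: T = A_s f_y = 3550 × 415 = 1473250 N.
Try a within the flange: a = T/(0.85 f'_c b_f) = 1473250/(0.85 × 22.7 × 750) = 101.81 mm.
a = 101.81 > h_f = 90 mm: the block extends into the web. Split into flange-overhang and web parts.
C_f = 0.85 f'_c (b_f − b_w) h_f = 0.85 × 22.7 × (750 − 340) × 90 = 711986 N.
Remaining web compression depth: a_w = (T − C_f)/(0.85 f'_c b_w) = (1473250 − 711986)/(0.85 × 22.7 × 340) = 116.04 mm.
M_n = C_f(d − h_f/2) + (T − C_f)(d − a_w/2) = 711986 × (735 − 45) + 761264 × (735 − 58.02) = 491.27 + 515.36 = 1006.63 × 10⁶ N·mm.
M_n = 1006.63 kN·m.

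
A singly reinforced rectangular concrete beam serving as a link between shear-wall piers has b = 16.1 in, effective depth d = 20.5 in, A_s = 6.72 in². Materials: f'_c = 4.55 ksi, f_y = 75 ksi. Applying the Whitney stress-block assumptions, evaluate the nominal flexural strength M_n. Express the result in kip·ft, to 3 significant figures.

T = A_s f_y = 6.72 × 75 = 504 kips.
a = T/(0.85 f'_c b) = 504/(0.85 × 4.55 × 16.1) = 8.094 in.
M_n = T(d − a/2) = 504 × (20.5 − 4.047) = 8292.3 kip·in = 8292.3/12 = 691.03 kip·ft.

M_n ≈ 691 kip·ft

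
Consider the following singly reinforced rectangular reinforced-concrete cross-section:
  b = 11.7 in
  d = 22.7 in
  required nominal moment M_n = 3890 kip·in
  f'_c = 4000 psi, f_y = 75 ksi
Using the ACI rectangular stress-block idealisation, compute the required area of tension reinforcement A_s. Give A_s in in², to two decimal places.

A_s ≈ 2.56 in²

From M_n = 0.85 f'_c a b (d − a/2):
a = d − √(d² − 2M_n/(0.85 f'_c b)) = 22.7 − √(22.7² − 2 × 3890/(0.85 × 4 × 11.7)) = 4.819 in.
A_s = 0.85 f'_c a b / f_y = 0.85 × 4 × 4.819 × 11.7 / 75 = 2.556 in².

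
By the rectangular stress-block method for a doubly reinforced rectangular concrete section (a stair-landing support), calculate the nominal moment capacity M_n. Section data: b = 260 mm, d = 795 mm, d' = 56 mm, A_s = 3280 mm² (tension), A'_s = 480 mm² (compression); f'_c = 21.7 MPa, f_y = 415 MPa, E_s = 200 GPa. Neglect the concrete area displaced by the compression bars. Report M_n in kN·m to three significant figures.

Assume both tension and compression steel yield.
Net tension couple steel: A_s − A'_s = 2800 mm².
a = (A_s − A'_s) f_y / (0.85 f'_c b) = 1162000/(0.85 × 21.7 × 260) = 242.30 mm.
c = a/β₁ = 242.30/0.85 = 285.06 mm; ε'_s = 0.003(c − d')/c = 0.0024 ≥ f_y/E_s = 0.0021, so compression steel does yield.
M_n = (A_s − A'_s) f_y (d − a/2) + A'_s f_y (d − d') = [1162000 × (795 − 121.15) + 199200 × (795 − 56)] × 10⁻⁶ = 783.01 + 147.21 = 930.22 kN·m.

M_n ≈ 930 kN·m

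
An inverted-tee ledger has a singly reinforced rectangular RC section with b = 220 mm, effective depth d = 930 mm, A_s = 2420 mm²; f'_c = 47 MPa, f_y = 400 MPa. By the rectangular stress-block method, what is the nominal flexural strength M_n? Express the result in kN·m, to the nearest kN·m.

T = A_s f_y = 2420 × 400 = 968000 N = 968 kN.
From C = T: a = T/(0.85 f'_c b) = 968000/(0.85 × 47 × 220) = 110.14 mm.
M_n = T(d − a/2) = 968 kN × (930 − 55.07) mm = 846.93 kN·m.

M_n ≈ 847 kN·m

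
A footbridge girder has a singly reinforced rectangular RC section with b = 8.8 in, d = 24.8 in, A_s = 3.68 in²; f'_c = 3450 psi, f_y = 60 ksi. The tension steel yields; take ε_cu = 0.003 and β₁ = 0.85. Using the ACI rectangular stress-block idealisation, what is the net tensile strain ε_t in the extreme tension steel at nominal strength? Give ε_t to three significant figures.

ε_t ≈ 0.00439

a = A_s f_y/(0.85 f'_c b) = 8.556 in.
β₁ = 0.85, so c = a/β₁ = 8.556/0.85 = 10.066 in.
From the linear strain diagram with ε_cu = 0.003: ε_t = 0.003 (d − c)/c = 0.003 × (24.8 − 10.066)/10.066 = 0.00439.
ε_t is between 0.004 and 0.005 — transition zone.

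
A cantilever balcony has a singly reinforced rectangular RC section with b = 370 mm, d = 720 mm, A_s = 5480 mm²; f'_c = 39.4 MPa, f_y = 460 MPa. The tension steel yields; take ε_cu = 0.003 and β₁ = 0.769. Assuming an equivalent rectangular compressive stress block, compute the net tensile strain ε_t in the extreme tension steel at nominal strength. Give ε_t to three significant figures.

a = A_s f_y/(0.85 f'_c b) = 203.43 mm.
β₁ = 0.769, so c = a/β₁ = 203.43/0.769 = 264.54 mm.
From the linear strain diagram with ε_cu = 0.003: ε_t = 0.003 (d − c)/c = 0.003 × (720 − 264.54)/264.54 = 0.00517.
Since ε_t ≥ 0.005, the section is tension-controlled.

ε_t ≈ 0.00517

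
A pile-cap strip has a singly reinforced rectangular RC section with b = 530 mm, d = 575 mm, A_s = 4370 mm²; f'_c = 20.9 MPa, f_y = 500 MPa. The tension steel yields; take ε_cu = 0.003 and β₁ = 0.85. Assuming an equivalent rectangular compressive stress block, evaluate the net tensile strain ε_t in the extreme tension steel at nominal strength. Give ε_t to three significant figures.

a = A_s f_y/(0.85 f'_c b) = 232.07 mm.
β₁ = 0.85, so c = a/β₁ = 232.07/0.85 = 273.02 mm.
From the linear strain diagram with ε_cu = 0.003: ε_t = 0.003 (d − c)/c = 0.003 × (575 − 273.02)/273.02 = 0.00332.
ε_t < 0.004 — the section is over-reinforced for flexure under ACI limits.

ε_t ≈ 0.00332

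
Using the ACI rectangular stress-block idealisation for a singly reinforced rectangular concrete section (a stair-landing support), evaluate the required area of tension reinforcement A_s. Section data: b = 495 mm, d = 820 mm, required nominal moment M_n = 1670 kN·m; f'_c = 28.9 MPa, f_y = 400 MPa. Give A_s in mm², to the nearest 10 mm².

A_s ≈ 5760 mm²

With M_n = 0.85 f'_c a b (d − a/2), solve the quadratic for a:
a = d − √(d² − 2M_n/(0.85 f'_c b)) = 820 − √(820² − 2 × 1670×10⁶/(0.85 × 28.9 × 495)) = 189.35 mm.
A_s = 0.85 f'_c a b / f_y = 0.85 × 28.9 × 189.35 × 495 / 400 = 5756.1 mm².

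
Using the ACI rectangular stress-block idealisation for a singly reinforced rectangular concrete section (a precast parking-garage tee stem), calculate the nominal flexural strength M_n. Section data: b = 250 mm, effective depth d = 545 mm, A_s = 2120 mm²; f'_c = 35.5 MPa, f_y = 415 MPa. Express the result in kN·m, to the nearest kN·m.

M_n ≈ 428 kN·m

T = A_s f_y = 2120 × 415 = 879800 N = 879.8 kN.
From C = T: a = T/(0.85 f'_c b) = 879800/(0.85 × 35.5 × 250) = 116.63 mm.
M_n = T(d − a/2) = 879.8 kN × (545 − 58.315) mm = 428.19 kN·m.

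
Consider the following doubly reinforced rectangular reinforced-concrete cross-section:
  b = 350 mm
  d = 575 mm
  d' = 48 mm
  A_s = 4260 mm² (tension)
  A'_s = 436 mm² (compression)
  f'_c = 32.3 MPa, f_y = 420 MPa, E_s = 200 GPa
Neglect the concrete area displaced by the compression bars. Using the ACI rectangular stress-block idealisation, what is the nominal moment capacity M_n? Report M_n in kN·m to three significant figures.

Assume both tension and compression steel yield.
Net tension couple steel: A_s − A'_s = 3824 mm².
a = (A_s − A'_s) f_y / (0.85 f'_c b) = 1606080/(0.85 × 32.3 × 350) = 167.14 mm.
c = a/β₁ = 167.14/0.819 = 204.08 mm; ε'_s = 0.003(c − d')/c = 0.0023 ≥ f_y/E_s = 0.0021, so compression steel does yield.
M_n = (A_s − A'_s) f_y (d − a/2) + A'_s f_y (d − d') = [1606080 × (575 − 83.57) + 183120 × (575 − 48)] × 10⁻⁶ = 789.28 + 96.50 = 885.78 kN·m.

M_n ≈ 886 kN·m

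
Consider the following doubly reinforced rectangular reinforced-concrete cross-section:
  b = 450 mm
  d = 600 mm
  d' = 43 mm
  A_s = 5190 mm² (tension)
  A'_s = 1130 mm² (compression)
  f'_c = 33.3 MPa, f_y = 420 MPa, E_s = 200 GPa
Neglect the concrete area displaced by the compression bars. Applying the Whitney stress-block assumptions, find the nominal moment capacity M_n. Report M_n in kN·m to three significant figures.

M_n ≈ 1170 kN·m

Assume both tension and compression steel yield.
Net tension couple steel: A_s − A'_s = 4060 mm².
a = (A_s − A'_s) f_y / (0.85 f'_c b) = 1705200/(0.85 × 33.3 × 450) = 133.88 mm.
c = a/β₁ = 133.88/0.812 = 164.88 mm; ε'_s = 0.003(c − d')/c = 0.0022 ≥ f_y/E_s = 0.0021, so compression steel does yield.
M_n = (A_s − A'_s) f_y (d − a/2) + A'_s f_y (d − d') = [1705200 × (600 − 66.94) + 474600 × (600 − 43)] × 10⁻⁶ = 908.97 + 264.35 = 1173.32 kN·m.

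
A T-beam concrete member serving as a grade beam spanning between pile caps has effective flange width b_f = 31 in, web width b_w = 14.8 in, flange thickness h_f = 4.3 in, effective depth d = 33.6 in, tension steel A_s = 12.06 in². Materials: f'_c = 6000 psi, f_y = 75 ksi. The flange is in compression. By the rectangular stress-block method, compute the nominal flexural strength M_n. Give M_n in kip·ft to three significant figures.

Tension: T = A_s f_y = 12.06 × 75 = 904.5 kips.
Try a within the flange: a = T/(0.85 f'_c b_f) = 904.5/(0.85 × 6 × 31) = 5.721 in.
a = 5.721 > h_f = 4.3 in: the block extends into the web. Split into flange-overhang and web parts.
C_f = 0.85 f'_c (b_f − b_w) h_f = 0.85 × 6 × (31 − 14.8) × 4.3 = 355.3 kips.
Remaining web compression depth: a_w = (T − C_f)/(0.85 f'_c b_w) = (904.5 − 355.3)/(0.85 × 6 × 14.8) = 7.276 in.
M_n = C_f(d − h_f/2) + (T − C_f)(d − a_w/2) = 355.3 × (33.6 − 2.15) + 549.2 × (33.6 − 3.638) = 11174.2 + 16455.1 = 27629.3 kip·in.
M_n = 27629.3/12 = 2302.44 kip·ft.

M_n ≈ 2300 kip·ft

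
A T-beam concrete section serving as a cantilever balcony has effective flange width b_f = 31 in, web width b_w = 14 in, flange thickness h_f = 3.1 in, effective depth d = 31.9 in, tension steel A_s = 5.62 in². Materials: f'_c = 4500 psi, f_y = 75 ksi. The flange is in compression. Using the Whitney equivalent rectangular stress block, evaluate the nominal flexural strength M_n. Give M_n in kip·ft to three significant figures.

Tension: T = A_s f_y = 5.62 × 75 = 421.5 kips.
Try a within the flange: a = T/(0.85 f'_c b_f) = 421.5/(0.85 × 4.5 × 31) = 3.555 in.
a = 3.555 > h_f = 3.1 in: the block extends into the web. Split into flange-overhang and web parts.
C_f = 0.85 f'_c (b_f − b_w) h_f = 0.85 × 4.5 × (31 − 14) × 3.1 = 201.6 kips.
Remaining web compression depth: a_w = (T − C_f)/(0.85 f'_c b_w) = (421.5 − 201.6)/(0.85 × 4.5 × 14) = 4.106 in.
M_n = C_f(d − h_f/2) + (T − C_f)(d − a_w/2) = 201.6 × (31.9 − 1.55) + 219.9 × (31.9 − 2.053) = 6118.6 + 6563.4 = 12682.0 kip·in.
M_n = 12682.0/12 = 1056.83 kip·ft.

M_n ≈ 1060 kip·ft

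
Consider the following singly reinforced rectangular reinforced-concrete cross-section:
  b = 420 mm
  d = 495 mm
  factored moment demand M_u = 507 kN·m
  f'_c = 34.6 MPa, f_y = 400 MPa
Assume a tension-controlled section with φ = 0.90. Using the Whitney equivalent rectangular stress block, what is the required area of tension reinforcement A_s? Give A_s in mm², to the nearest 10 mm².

M_n = M_u/φ = 507/0.90 = 563.333 kN·m.
With M_n = 0.85 f'_c a b (d − a/2), solve the quadratic for a:
a = d − √(d² − 2M_n/(0.85 f'_c b)) = 495 − √(495² − 2 × 563.333×10⁶/(0.85 × 34.6 × 420)) = 102.81 mm.
A_s = 0.85 f'_c a b / f_y = 0.85 × 34.6 × 102.81 × 420 / 400 = 3174.8 mm².

A_s ≈ 3170 mm²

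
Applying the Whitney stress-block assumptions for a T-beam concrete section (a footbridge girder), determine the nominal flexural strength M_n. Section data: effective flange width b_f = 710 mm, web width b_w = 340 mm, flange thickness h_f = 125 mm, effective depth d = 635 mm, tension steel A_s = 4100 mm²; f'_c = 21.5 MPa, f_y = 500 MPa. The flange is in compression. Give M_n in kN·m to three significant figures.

M_n ≈ 1130 kN·m

Tension: T = A_s f_y = 4100 × 500 = 2050000 N.
Try a within the flange: a = T/(0.85 f'_c b_f) = 2050000/(0.85 × 21.5 × 710) = 157.99 mm.
a = 157.99 > h_f = 125 mm: the block extends into the web. Split into flange-overhang and web parts.
C_f = 0.85 f'_c (b_f − b_w) h_f = 0.85 × 21.5 × (710 − 340) × 125 = 845219 N.
Remaining web compression depth: a_w = (T − C_f)/(0.85 f'_c b_w) = (2050000 − 845219)/(0.85 × 21.5 × 340) = 193.90 mm.
M_n = C_f(d − h_f/2) + (T − C_f)(d − a_w/2) = 845219 × (635 − 62.5) + 1204781 × (635 − 96.95) = 483.89 + 648.23 = 1132.12 × 10⁶ N·mm.
M_n = 1132.12 kN·m.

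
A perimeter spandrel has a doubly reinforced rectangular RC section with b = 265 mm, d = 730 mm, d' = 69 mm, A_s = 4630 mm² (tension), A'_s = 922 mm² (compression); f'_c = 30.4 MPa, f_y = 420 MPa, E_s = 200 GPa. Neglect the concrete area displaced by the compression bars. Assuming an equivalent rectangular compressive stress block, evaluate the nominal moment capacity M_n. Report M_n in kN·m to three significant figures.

M_n ≈ 1220 kN·m

Assume both tension and compression steel yield.
Net tension couple steel: A_s − A'_s = 3708 mm².
a = (A_s − A'_s) f_y / (0.85 f'_c b) = 1557360/(0.85 × 30.4 × 265) = 227.43 mm.
c = a/β₁ = 227.43/0.833 = 273.03 mm; ε'_s = 0.003(c − d')/c = 0.0022 ≥ f_y/E_s = 0.0021, so compression steel does yield.
M_n = (A_s − A'_s) f_y (d − a/2) + A'_s f_y (d − d') = [1557360 × (730 − 113.715) + 387240 × (730 − 69)] × 10⁻⁶ = 959.78 + 255.97 = 1215.75 kN·m.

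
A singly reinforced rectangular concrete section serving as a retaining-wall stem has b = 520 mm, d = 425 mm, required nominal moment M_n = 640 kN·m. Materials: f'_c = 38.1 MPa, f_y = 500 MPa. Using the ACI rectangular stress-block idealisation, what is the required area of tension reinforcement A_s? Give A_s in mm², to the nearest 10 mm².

With M_n = 0.85 f'_c a b (d − a/2), solve the quadratic for a:
a = d − √(d² − 2M_n/(0.85 f'_c b)) = 425 − √(425² − 2 × 640×10⁶/(0.85 × 38.1 × 520)) = 101.56 mm.
A_s = 0.85 f'_c a b / f_y = 0.85 × 38.1 × 101.56 × 520 / 500 = 3420.6 mm².

A_s ≈ 3420 mm²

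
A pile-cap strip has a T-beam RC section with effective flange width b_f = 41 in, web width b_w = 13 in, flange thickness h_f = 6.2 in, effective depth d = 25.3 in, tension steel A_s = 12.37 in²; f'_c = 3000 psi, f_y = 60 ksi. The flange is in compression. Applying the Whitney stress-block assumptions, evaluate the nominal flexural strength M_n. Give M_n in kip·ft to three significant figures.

Tension: T = A_s f_y = 12.37 × 60 = 742.2 kips.
Try a within the flange: a = T/(0.85 f'_c b_f) = 742.2/(0.85 × 3 × 41) = 7.099 in.
a = 7.099 > h_f = 6.2 in: the block extends into the web. Split into flange-overhang and web parts.
C_f = 0.85 f'_c (b_f − b_w) h_f = 0.85 × 3 × (41 − 13) × 6.2 = 442.7 kips.
Remaining web compression depth: a_w = (T − C_f)/(0.85 f'_c b_w) = (742.2 − 442.7)/(0.85 × 3 × 13) = 9.035 in.
M_n = C_f(d − h_f/2) + (T − C_f)(d − a_w/2) = 442.7 × (25.3 − 3.1) + 299.5 × (25.3 − 4.5175) = 9827.9 + 6224.4 = 16052.3 kip·in.
M_n = 16052.3/12 = 1337.69 kip·ft.

M_n ≈ 1340 kip·ft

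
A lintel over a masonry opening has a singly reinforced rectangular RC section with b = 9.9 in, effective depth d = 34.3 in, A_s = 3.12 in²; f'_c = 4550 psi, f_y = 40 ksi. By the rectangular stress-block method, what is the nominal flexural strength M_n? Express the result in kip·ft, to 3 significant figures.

T = A_s f_y = 3.12 × 40 = 124.8 kips.
a = T/(0.85 f'_c b) = 124.8/(0.85 × 4.55 × 9.9) = 3.259 in.
M_n = T(d − a/2) = 124.8 × (34.3 − 1.6295) = 4077.3 kip·in = 4077.3/12 = 339.78 kip·ft.

M_n ≈ 340 kip·ft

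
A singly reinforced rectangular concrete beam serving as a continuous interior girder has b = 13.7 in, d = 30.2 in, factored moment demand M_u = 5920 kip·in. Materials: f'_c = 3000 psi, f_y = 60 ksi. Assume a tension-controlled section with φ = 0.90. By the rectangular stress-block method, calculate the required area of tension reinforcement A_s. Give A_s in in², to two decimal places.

A_s ≈ 4.11 in²

M_n = M_u/φ = 5920/0.90 = 6577.78 kip·in.
From M_n = 0.85 f'_c a b (d − a/2):
a = d − √(d² − 2M_n/(0.85 f'_c b)) = 30.2 − √(30.2² − 2 × 6577.78/(0.85 × 3 × 13.7)) = 7.060 in.
A_s = 0.85 f'_c a b / f_y = 0.85 × 3 × 7.060 × 13.7 / 60 = 4.111 in².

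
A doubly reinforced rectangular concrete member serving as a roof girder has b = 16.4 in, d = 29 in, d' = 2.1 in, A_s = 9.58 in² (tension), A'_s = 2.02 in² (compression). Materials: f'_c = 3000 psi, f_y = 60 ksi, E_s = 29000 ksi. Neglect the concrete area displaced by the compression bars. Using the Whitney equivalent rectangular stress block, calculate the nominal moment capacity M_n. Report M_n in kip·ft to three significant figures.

Assume both steels yield.
a = (A_s − A'_s) f_y/(0.85 f'_c b) = (9.58 − 2.02) × 60/(0.85 × 3 × 16.4) = 10.846 in.
c = a/β₁ = 10.846/0.85 = 12.760 in; ε'_s = 0.003(c − d')/c = 0.0025 ≥ ε_y = 0.0021, so the compression steel yields.
M_n = (A_s − A'_s) f_y (d − a/2) + A'_s f_y (d − d') = 453.6 × (29 − 5.423) + 121.2 × (29 − 2.1) = 10694.5 + 3260.3 = 13954.8 kip·in = 13954.8/12 = 1162.90 kip·ft.

M_n ≈ 1160 kip·ft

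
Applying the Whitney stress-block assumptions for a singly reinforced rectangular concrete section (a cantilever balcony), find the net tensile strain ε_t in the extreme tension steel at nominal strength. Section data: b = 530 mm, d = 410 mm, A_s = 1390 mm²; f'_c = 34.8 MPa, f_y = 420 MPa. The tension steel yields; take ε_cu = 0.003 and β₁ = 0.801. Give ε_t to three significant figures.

a = A_s f_y/(0.85 f'_c b) = 37.24 mm.
β₁ = 0.801, so c = a/β₁ = 37.24/0.801 = 46.49 mm.
From the linear strain diagram with ε_cu = 0.003: ε_t = 0.003 (d − c)/c = 0.003 × (410 − 46.49)/46.49 = 0.0235.
Since ε_t ≥ 0.005, the section is tension-controlled.

ε_t ≈ 0.0235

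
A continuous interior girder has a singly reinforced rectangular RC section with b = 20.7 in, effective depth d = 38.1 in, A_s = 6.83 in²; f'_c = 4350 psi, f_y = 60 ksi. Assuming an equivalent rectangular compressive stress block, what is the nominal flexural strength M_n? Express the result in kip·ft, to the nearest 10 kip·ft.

M_n ≈ 1210 kip·ft

T = A_s f_y = 6.83 × 60 = 409.8 kips.
a = T/(0.85 f'_c b) = 409.8/(0.85 × 4.35 × 20.7) = 5.354 in.
M_n = T(d − a/2) = 409.8 × (38.1 − 2.677) = 14516.3 kip·in = 14516.3/12 = 1209.69 kip·ft.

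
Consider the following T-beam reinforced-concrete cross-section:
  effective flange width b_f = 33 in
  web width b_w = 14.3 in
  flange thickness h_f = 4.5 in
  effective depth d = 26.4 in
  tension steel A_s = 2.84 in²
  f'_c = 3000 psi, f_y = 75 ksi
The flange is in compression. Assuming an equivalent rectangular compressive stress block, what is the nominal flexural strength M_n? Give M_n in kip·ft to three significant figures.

Tension: T = A_s f_y = 2.84 × 75 = 213 kips.
Try a within the flange: a = T/(0.85 f'_c b_f) = 213/(0.85 × 3 × 33) = 2.531 in.
Since a = 2.531 ≤ h_f = 4.5 in, the stress block lies entirely in the flange; analyse as a rectangular beam of width b_f.
M_n = T(d − a/2) = 213 × (26.4 − 1.2655) = 5353.6 kip·in.
M_n = 5353.6/12 = 446.13 kip·ft.

M_n ≈ 446 kip·ft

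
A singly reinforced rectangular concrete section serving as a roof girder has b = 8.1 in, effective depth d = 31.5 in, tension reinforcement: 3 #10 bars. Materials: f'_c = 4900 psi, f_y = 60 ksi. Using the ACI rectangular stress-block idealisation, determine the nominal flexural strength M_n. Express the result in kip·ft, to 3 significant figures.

A_s = 3 × 1.27 = 3.81 in².
T = A_s f_y = 3.81 × 60 = 228.6 kips.
a = T/(0.85 f'_c b) = 228.6/(0.85 × 4.9 × 8.1) = 6.776 in.
M_n = T(d − a/2) = 228.6 × (31.5 − 3.388) = 6426.4 kip·in = 6426.4/12 = 535.53 kip·ft.

M_n ≈ 536 kip·ft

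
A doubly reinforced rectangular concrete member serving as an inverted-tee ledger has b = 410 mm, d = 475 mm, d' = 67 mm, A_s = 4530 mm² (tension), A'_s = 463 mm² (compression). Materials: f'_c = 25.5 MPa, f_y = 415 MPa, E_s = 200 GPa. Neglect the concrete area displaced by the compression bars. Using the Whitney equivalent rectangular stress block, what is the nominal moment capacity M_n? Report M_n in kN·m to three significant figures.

Assume both tension and compression steel yield.
Net tension couple steel: A_s − A'_s = 4067 mm².
a = (A_s − A'_s) f_y / (0.85 f'_c b) = 1687805/(0.85 × 25.5 × 410) = 189.92 mm.
c = a/β₁ = 189.92/0.85 = 223.44 mm; ε'_s = 0.003(c − d')/c = 0.0021 ≥ f_y/E_s = 0.0021, so compression steel does yield.
M_n = (A_s − A'_s) f_y (d − a/2) + A'_s f_y (d − d') = [1687805 × (475 − 94.96) + 192145 × (475 − 67)] × 10⁻⁶ = 641.43 + 78.40 = 719.83 kN·m.

M_n ≈ 720 kN·m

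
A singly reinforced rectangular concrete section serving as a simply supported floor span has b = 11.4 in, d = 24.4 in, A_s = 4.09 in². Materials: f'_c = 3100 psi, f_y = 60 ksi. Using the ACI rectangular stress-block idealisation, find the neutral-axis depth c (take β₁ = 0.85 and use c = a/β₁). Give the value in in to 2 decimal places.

c ≈ 9.61 in

T = A_s f_y = 4.09 × 60 = 245.4 kips.
a = T/(0.85 f'_c b) = 245.4/(0.85 × 3.1 × 11.4) = 8.1694 in.
With β₁ = 0.85, c = a/β₁ = 8.1694/0.85 = 9.61 in.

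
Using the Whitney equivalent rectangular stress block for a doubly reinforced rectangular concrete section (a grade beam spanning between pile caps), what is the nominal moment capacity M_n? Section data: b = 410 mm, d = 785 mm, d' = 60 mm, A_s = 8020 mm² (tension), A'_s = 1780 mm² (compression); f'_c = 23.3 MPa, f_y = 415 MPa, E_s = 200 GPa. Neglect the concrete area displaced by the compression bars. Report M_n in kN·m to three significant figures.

M_n ≈ 2160 kN·m

Assume both tension and compression steel yield.
Net tension couple steel: A_s − A'_s = 6240 mm².
a = (A_s − A'_s) f_y / (0.85 f'_c b) = 2589600/(0.85 × 23.3 × 410) = 318.91 mm.
c = a/β₁ = 318.91/0.85 = 375.19 mm; ε'_s = 0.003(c − d')/c = 0.0025 ≥ f_y/E_s = 0.0021, so compression steel does yield.
M_n = (A_s − A'_s) f_y (d − a/2) + A'_s f_y (d − d') = [2589600 × (785 − 159.455) + 738700 × (785 − 60)] × 10⁻⁶ = 1619.91 + 535.56 = 2155.47 kN·m.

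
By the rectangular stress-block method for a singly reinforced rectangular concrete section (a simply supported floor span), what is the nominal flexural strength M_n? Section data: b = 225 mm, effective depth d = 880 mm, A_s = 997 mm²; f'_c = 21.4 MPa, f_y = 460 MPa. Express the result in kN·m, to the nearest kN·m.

T = A_s f_y = 997 × 460 = 458620 N = 458.62 kN.
From C = T: a = T/(0.85 f'_c b) = 458620/(0.85 × 21.4 × 225) = 112.06 mm.
M_n = T(d − a/2) = 458.62 kN × (880 − 56.03) mm = 377.89 kN·m.

M_n ≈ 378 kN·m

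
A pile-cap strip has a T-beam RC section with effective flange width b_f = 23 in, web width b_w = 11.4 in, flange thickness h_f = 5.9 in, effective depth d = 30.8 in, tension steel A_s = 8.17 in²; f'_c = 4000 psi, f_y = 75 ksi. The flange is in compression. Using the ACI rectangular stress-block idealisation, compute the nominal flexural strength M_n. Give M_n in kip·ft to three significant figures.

M_n ≈ 1360 kip·ft

Tension: T = A_s f_y = 8.17 × 75 = 612.75 kips.
Try a within the flange: a = T/(0.85 f'_c b_f) = 612.75/(0.85 × 4 × 23) = 7.836 in.
a = 7.836 > h_f = 5.9 in: the block extends into the web. Split into flange-overhang and web parts.
C_f = 0.85 f'_c (b_f − b_w) h_f = 0.85 × 4 × (23 − 11.4) × 5.9 = 232.7 kips.
Remaining web compression depth: a_w = (T − C_f)/(0.85 f'_c b_w) = (612.75 − 232.7)/(0.85 × 4 × 11.4) = 9.805 in.
M_n = C_f(d − h_f/2) + (T − C_f)(d − a_w/2) = 232.7 × (30.8 − 2.95) + 380.05 × (30.8 − 4.9025) = 6480.7 + 9842.3 = 16323.0 kip·in.
M_n = 16323.0/12 = 1360.25 kip·ft.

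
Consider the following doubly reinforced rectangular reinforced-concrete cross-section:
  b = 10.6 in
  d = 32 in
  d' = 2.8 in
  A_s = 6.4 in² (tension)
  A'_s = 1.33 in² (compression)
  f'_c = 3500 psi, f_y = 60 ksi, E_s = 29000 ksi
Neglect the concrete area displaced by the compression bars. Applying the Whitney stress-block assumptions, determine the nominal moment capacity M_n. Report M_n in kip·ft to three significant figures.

M_n ≈ 883 kip·ft

Assume both steels yield.
a = (A_s − A'_s) f_y/(0.85 f'_c b) = (6.4 − 1.33) × 60/(0.85 × 3.5 × 10.6) = 9.646 in.
c = a/β₁ = 9.646/0.85 = 11.348 in; ε'_s = 0.003(c − d')/c = 0.0023 ≥ ε_y = 0.0021, so the compression steel yields.
M_n = (A_s − A'_s) f_y (d − a/2) + A'_s f_y (d − d') = 304.2 × (32 − 4.823) + 79.8 × (32 − 2.8) = 8267.2 + 2330.2 = 10597.4 kip·in = 10597.4/12 = 883.12 kip·ft.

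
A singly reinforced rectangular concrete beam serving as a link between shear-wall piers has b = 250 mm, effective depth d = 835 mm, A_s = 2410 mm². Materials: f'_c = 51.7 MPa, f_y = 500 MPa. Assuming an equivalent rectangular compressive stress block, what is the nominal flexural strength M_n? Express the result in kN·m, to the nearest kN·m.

T = A_s f_y = 2410 × 500 = 1205000 N = 1205 kN.
From C = T: a = T/(0.85 f'_c b) = 1205000/(0.85 × 51.7 × 250) = 109.68 mm.
M_n = T(d − a/2) = 1205 kN × (835 − 54.84) mm = 940.09 kN·m.

M_n ≈ 940 kN·m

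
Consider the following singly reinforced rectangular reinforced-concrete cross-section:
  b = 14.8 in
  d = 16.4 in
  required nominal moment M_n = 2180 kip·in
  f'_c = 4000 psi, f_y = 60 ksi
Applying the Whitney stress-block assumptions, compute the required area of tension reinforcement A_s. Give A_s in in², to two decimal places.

A_s ≈ 2.43 in²

From M_n = 0.85 f'_c a b (d − a/2):
a = d − √(d² − 2M_n/(0.85 f'_c b)) = 16.4 − √(16.4² − 2 × 2180/(0.85 × 4 × 14.8)) = 2.898 in.
A_s = 0.85 f'_c a b / f_y = 0.85 × 4 × 2.898 × 14.8 / 60 = 2.430 in².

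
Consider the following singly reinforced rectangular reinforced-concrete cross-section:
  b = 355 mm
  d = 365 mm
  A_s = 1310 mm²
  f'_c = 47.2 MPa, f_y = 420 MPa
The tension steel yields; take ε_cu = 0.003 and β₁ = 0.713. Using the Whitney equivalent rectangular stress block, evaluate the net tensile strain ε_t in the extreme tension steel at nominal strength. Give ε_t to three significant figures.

ε_t ≈ 0.0172

a = A_s f_y/(0.85 f'_c b) = 38.63 mm.
β₁ = 0.713, so c = a/β₁ = 38.63/0.713 = 54.18 mm.
From the linear strain diagram with ε_cu = 0.003: ε_t = 0.003 (d − c)/c = 0.003 × (365 − 54.18)/54.18 = 0.0172.
Since ε_t ≥ 0.005, the section is tension-controlled.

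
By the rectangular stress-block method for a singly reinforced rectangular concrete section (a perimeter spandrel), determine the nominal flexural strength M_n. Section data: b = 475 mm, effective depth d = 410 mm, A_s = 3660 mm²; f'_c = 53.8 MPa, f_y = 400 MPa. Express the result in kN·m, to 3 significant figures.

T = A_s f_y = 3660 × 400 = 1464000 N = 1464 kN.
From C = T: a = T/(0.85 f'_c b) = 1464000/(0.85 × 53.8 × 475) = 67.40 mm.
M_n = T(d − a/2) = 1464 kN × (410 − 33.7) mm = 550.90 kN·m.

M_n ≈ 551 kN·m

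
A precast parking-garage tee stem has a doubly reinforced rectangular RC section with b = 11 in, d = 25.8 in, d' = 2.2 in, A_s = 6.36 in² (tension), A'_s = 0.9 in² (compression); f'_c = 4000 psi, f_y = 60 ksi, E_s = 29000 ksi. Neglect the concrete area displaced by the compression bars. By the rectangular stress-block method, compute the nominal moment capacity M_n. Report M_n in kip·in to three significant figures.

M_n ≈ 8290 kip·in

Assume both steels yield.
a = (A_s − A'_s) f_y/(0.85 f'_c b) = (6.36 − 0.9) × 60/(0.85 × 4 × 11) = 8.759 in.
c = a/β₁ = 8.759/0.85 = 10.305 in; ε'_s = 0.003(c − d')/c = 0.0024 ≥ ε_y = 0.0021, so the compression steel yields.
M_n = (A_s − A'_s) f_y (d − a/2) + A'_s f_y (d − d') = 327.6 × (25.8 − 4.3795) + 54 × (25.8 − 2.2) = 7017.4 + 1274.4 = 8291.8 kip·in.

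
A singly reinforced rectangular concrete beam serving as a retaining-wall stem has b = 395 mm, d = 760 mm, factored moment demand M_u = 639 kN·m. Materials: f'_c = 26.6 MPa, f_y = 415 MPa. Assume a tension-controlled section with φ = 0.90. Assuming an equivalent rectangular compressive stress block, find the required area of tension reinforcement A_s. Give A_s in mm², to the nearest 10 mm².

A_s ≈ 2430 mm²

M_n = M_u/φ = 639/0.90 = 710 kN·m.
With M_n = 0.85 f'_c a b (d − a/2), solve the quadratic for a:
a = d − √(d² − 2M_n/(0.85 f'_c b)) = 760 − √(760² − 2 × 710×10⁶/(0.85 × 26.6 × 395)) = 113.01 mm.
A_s = 0.85 f'_c a b / f_y = 0.85 × 26.6 × 113.01 × 395 / 415 = 2432.0 mm².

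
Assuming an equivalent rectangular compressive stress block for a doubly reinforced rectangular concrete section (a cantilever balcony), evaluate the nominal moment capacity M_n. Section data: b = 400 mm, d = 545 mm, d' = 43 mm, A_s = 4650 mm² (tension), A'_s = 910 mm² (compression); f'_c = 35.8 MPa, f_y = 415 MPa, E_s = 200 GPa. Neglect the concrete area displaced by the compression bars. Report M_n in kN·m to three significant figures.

Assume both tension and compression steel yield.
Net tension couple steel: A_s − A'_s = 3740 mm².
a = (A_s − A'_s) f_y / (0.85 f'_c b) = 1552100/(0.85 × 35.8 × 400) = 127.51 mm.
c = a/β₁ = 127.51/0.794 = 160.59 mm; ε'_s = 0.003(c − d')/c = 0.0022 ≥ f_y/E_s = 0.0021, so compression steel does yield.
M_n = (A_s − A'_s) f_y (d − a/2) + A'_s f_y (d − d') = [1552100 × (545 − 63.755) + 377650 × (545 − 43)] × 10⁻⁶ = 746.94 + 189.58 = 936.52 kN·m.

M_n ≈ 937 kN·m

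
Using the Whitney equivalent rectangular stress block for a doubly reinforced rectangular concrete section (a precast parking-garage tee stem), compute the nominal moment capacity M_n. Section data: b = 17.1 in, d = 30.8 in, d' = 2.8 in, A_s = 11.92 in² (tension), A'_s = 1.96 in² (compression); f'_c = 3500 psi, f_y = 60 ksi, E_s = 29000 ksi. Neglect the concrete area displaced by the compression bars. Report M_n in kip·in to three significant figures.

Assume both steels yield.
a = (A_s − A'_s) f_y/(0.85 f'_c b) = (11.92 − 1.96) × 60/(0.85 × 3.5 × 17.1) = 11.747 in.
c = a/β₁ = 11.747/0.85 = 13.820 in; ε'_s = 0.003(c − d')/c = 0.0024 ≥ ε_y = 0.0021, so the compression steel yields.
M_n = (A_s − A'_s) f_y (d − a/2) + A'_s f_y (d − d') = 597.6 × (30.8 − 5.8735) + 117.6 × (30.8 − 2.8) = 14896.1 + 3292.8 = 18188.9 kip·in.

M_n ≈ 18200 kip·in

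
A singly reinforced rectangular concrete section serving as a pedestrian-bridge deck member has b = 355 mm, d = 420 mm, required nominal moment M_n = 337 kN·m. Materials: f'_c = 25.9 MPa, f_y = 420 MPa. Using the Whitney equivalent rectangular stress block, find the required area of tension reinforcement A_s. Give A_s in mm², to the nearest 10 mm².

With M_n = 0.85 f'_c a b (d − a/2), solve the quadratic for a:
a = d − √(d² − 2M_n/(0.85 f'_c b)) = 420 − √(420² − 2 × 337×10⁶/(0.85 × 25.9 × 355)) = 119.73 mm.
A_s = 0.85 f'_c a b / f_y = 0.85 × 25.9 × 119.73 × 355 / 420 = 2227.9 mm².

A_s ≈ 2230 mm²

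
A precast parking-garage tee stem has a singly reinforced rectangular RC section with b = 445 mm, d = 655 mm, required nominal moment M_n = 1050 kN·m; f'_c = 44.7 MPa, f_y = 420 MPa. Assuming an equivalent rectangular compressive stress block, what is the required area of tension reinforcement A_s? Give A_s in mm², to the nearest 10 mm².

A_s ≈ 4140 mm²

With M_n = 0.85 f'_c a b (d − a/2), solve the quadratic for a:
a = d − √(d² − 2M_n/(0.85 f'_c b)) = 655 − √(655² − 2 × 1050×10⁶/(0.85 × 44.7 × 445)) = 102.89 mm.
A_s = 0.85 f'_c a b / f_y = 0.85 × 44.7 × 102.89 × 445 / 420 = 4142.0 mm².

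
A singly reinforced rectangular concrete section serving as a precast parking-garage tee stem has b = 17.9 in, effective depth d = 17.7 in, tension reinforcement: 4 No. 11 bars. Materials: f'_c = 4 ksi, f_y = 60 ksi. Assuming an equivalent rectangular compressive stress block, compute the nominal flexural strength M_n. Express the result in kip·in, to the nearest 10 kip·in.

M_n ≈ 5480 kip·in

A_s = 4 × 1.56 = 6.24 in².
T = A_s f_y = 6.24 × 60 = 374.4 kips.
a = T/(0.85 f'_c b) = 374.4/(0.85 × 4 × 17.9) = 6.152 in.
M_n = T(d − a/2) = 374.4 × (17.7 − 3.076) = 5475.2 kip·in.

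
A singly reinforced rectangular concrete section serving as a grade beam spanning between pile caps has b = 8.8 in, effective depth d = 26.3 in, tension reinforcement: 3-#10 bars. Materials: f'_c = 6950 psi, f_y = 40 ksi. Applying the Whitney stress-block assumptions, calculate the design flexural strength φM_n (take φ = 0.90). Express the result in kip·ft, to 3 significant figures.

A_s = 3 × 1.27 = 3.81 in².
T = A_s f_y = 3.81 × 40 = 152.4 kips.
a = T/(0.85 f'_c b) = 152.4/(0.85 × 6.95 × 8.8) = 2.932 in.
M_n = T(d − a/2) = 152.4 × (26.3 − 1.466) = 3784.7 kip·in = 3784.7/12 = 315.39 kip·ft.
φM_n = 0.90 × 315.39 = 283.85 kip·ft.

φM_n ≈ 284 kip·ft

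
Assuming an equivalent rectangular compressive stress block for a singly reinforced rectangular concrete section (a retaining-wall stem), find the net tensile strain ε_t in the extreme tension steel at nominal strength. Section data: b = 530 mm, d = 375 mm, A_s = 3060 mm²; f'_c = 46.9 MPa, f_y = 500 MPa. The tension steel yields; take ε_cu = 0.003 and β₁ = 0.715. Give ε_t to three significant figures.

a = A_s f_y/(0.85 f'_c b) = 72.41 mm.
β₁ = 0.715, so c = a/β₁ = 72.41/0.715 = 101.27 mm.
From the linear strain diagram with ε_cu = 0.003: ε_t = 0.003 (d − c)/c = 0.003 × (375 − 101.27)/101.27 = 0.00811.
Since ε_t ≥ 0.005, the section is tension-controlled.

ε_t ≈ 0.00811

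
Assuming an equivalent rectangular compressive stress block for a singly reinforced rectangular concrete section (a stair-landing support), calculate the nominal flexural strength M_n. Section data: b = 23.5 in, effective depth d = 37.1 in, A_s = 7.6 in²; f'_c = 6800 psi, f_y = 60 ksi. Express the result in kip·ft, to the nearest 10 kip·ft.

T = A_s f_y = 7.6 × 60 = 456 kips.
a = T/(0.85 f'_c b) = 456/(0.85 × 6.8 × 23.5) = 3.357 in.
M_n = T(d − a/2) = 456 × (37.1 − 1.6785) = 16152.2 kip·in = 16152.2/12 = 1346.02 kip·ft.

M_n ≈ 1350 kip·ft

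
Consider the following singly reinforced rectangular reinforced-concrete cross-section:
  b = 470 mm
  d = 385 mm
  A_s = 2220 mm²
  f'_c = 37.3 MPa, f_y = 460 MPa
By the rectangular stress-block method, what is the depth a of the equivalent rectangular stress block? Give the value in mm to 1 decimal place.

a ≈ 68.5 mm

T = A_s f_y = 2220 × 460 = 1021200 N = 1021.2 kN.
Setting C = 0.85 f'_c a b equal to T: a = 1021200/(0.85 × 37.3 × 470) = 68.5 mm.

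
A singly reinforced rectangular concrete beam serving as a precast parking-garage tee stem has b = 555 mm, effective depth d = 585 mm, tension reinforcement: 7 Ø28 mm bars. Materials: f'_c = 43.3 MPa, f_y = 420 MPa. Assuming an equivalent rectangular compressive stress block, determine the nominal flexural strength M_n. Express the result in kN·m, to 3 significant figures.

A_s = 7 × 616 = 4312 mm².
T = A_s f_y = 4312 × 420 = 1811040 N = 1811.04 kN.
From C = T: a = T/(0.85 f'_c b) = 1811040/(0.85 × 43.3 × 555) = 88.66 mm.
M_n = T(d − a/2) = 1811.04 kN × (585 − 44.33) mm = 979.17 kN·m.

M_n ≈ 979 kN·m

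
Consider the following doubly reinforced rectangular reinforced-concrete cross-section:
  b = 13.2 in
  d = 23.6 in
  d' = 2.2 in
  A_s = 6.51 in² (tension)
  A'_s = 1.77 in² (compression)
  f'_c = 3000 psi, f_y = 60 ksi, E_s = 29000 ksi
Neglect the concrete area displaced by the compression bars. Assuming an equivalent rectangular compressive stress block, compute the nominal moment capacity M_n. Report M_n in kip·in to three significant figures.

M_n ≈ 7780 kip·in

Assume both steels yield.
a = (A_s − A'_s) f_y/(0.85 f'_c b) = (6.51 − 1.77) × 60/(0.85 × 3 × 13.2) = 8.449 in.
c = a/β₁ = 8.449/0.85 = 9.940 in; ε'_s = 0.003(c − d')/c = 0.0023 ≥ ε_y = 0.0021, so the compression steel yields.
M_n = (A_s − A'_s) f_y (d − a/2) + A'_s f_y (d − d') = 284.4 × (23.6 − 4.2245) + 106.2 × (23.6 − 2.2) = 5510.4 + 2272.7 = 7783.1 kip·in.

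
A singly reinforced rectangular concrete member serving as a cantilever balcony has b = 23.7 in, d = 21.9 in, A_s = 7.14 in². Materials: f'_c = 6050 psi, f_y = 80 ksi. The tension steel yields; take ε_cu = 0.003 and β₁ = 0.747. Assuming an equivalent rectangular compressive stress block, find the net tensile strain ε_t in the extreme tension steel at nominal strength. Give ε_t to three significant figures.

ε_t ≈ 0.00747

a = A_s f_y/(0.85 f'_c b) = 4.687 in.
β₁ = 0.747, so c = a/β₁ = 4.687/0.747 = 6.274 in.
From the linear strain diagram with ε_cu = 0.003: ε_t = 0.003 (d − c)/c = 0.003 × (21.9 − 6.274)/6.274 = 0.00747.
Since ε_t ≥ 0.005, the section is tension-controlled.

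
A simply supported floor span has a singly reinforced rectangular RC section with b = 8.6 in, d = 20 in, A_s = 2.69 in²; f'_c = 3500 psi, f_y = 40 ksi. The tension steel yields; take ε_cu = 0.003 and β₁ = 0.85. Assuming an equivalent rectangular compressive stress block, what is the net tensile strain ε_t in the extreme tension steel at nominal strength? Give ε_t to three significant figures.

ε_t ≈ 0.00913

a = A_s f_y/(0.85 f'_c b) = 4.206 in.
β₁ = 0.85, so c = a/β₁ = 4.206/0.85 = 4.948 in.
From the linear strain diagram with ε_cu = 0.003: ε_t = 0.003 (d − c)/c = 0.003 × (20 − 4.948)/4.948 = 0.00913.
Since ε_t ≥ 0.005, the section is tension-controlled.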